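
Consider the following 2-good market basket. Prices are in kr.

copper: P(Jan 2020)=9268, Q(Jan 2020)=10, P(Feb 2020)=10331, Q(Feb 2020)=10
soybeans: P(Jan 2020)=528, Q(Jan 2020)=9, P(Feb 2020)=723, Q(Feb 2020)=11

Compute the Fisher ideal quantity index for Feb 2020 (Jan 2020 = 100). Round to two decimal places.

101.20

Laspeyres component (base-period weights):
ΣP(Jan 2020)Q(Feb 2020) = 9268×10 + 528×11 = 92680 + 5808 = 98488
ΣP(Jan 2020)Q(Jan 2020) = 9268×10 + 528×9 = 92680 + 4752 = 97432
L = 98488 / 97432 × 100 = 101.0838
Paasche component (current-period weights):
ΣP(Feb 2020)Q(Feb 2020) = 10331×10 + 723×11 = 103310 + 7953 = 111263
ΣP(Feb 2020)Q(Jan 2020) = 10331×10 + 723×9 = 103310 + 6507 = 109817
P = 111263 / 109817 × 100 = 101.3167
Fisher = √(L × P) = √(101.0838 × 101.3167) = 101.2002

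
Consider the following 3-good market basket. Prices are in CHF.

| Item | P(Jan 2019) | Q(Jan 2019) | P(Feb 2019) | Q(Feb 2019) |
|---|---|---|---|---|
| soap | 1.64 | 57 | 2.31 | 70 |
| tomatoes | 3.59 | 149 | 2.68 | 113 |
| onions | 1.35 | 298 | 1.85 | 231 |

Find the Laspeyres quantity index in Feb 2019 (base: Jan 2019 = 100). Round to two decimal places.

80.75

Laspeyres quantity index uses base-period prices as weights.
ΣP(Jan 2019)·Q(Feb 2019) = 1.64×70 + 3.59×113 + 1.35×231 = 114.8 + 405.67 + 311.85 = 832.32
ΣP(Jan 2019)·Q(Jan 2019) = 1.64×57 + 3.59×149 + 1.35×298 = 93.48 + 534.91 + 402.3 = 1030.69
Index = 832.32 / 1030.69 × 100 = 80.7537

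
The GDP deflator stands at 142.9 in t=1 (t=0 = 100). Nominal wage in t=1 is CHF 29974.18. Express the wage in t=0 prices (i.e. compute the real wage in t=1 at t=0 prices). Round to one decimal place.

Real = Nominal ÷ (Index/100) = 29974.18 ÷ (142.9/100)
     = 29974.18 ÷ 1.429 = 20975.6333

20975.6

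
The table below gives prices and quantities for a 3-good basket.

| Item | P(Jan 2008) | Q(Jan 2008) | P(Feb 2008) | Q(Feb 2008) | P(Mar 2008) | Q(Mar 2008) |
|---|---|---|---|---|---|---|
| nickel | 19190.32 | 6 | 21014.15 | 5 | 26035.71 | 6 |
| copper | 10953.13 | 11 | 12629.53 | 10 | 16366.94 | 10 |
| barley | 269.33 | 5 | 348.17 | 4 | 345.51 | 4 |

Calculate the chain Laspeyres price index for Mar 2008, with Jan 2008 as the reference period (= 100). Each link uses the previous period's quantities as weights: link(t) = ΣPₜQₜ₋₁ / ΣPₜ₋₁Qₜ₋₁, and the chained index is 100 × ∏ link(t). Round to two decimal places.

Link Jan 2008→Feb 2008:
ΣP(Feb 2008)Q(Jan 2008) = 21014.15×6 + 12629.53×11 + 348.17×5 = 126084.9 + 138924.83 + 1740.85 = 266750.58
ΣP(Jan 2008)Q(Jan 2008) = 19190.32×6 + 10953.13×11 + 269.33×5 = 115141.92 + 120484.43 + 1346.65 = 236973
link = 266750.58/236973 = 1.125658
Link Feb 2008→Mar 2008:
ΣP(Mar 2008)Q(Feb 2008) = 26035.71×5 + 16366.94×10 + 345.51×4 = 130178.55 + 163669.4 + 1382.04 = 295229.99
ΣP(Feb 2008)Q(Feb 2008) = 21014.15×5 + 12629.53×10 + 348.17×4 = 105070.75 + 126295.3 + 1392.68 = 232758.73
link = 295229.99/232758.73 = 1.268395
Chained index = 100 × 1.125658 × 1.268395 = 142.7779

142.78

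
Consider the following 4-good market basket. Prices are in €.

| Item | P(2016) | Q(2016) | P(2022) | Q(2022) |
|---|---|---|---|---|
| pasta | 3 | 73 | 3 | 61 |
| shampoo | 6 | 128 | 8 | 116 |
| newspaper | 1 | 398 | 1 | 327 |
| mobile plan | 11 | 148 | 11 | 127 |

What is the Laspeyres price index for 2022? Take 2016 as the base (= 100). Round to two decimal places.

Laspeyres price index uses base-period quantities as weights.
ΣP(2022)·Q(2016) = 3×73 + 8×128 + 1×398 + 11×148 = 219 + 1024 + 398 + 1628 = 3269
ΣP(2016)·Q(2016) = 3×73 + 6×128 + 1×398 + 11×148 = 219 + 768 + 398 + 1628 = 3013
Index = 3269 / 3013 × 100 = 108.4965

108.50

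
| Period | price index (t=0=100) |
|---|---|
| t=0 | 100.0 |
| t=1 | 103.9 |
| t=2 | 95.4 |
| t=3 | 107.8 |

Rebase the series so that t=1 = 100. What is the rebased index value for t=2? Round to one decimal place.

91.8

Rebased(t=2) = 95.4 / 103.9 × 100 = 91.8191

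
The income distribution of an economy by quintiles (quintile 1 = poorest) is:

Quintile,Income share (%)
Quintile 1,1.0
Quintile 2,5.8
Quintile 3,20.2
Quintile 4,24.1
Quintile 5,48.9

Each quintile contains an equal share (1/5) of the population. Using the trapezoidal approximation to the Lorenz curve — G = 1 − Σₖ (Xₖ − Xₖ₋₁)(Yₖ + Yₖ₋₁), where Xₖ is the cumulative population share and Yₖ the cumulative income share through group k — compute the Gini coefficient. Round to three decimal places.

0.456

Cumulative income shares Yₖ: 0.0100, 0.0680, 0.2700, 0.5110, 1.0000
Σ (Xₖ−Xₖ₋₁)(Yₖ+Yₖ₋₁) = (1/5)(0.0100+0.0000) + (1/5)(0.0680+0.0100) + (1/5)(0.2700+0.0680) + (1/5)(0.5110+0.2700) + (1/5)(1.0000+0.5110)
  = 0.0020 + 0.0156 + 0.0676 + 0.1562 + 0.3022 = 0.5436
G = 1 − 0.5436 = 0.4564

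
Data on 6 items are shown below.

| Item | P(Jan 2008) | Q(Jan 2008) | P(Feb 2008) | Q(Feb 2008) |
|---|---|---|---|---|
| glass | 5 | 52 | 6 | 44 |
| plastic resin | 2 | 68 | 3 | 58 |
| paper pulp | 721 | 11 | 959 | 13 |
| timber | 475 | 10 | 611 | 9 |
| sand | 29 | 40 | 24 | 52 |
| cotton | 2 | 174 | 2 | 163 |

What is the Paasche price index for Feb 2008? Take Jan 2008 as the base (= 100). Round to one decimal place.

126.3

Paasche price index uses current-period quantities as weights.
ΣP(Feb 2008)·Q(Feb 2008) = 6×44 + 3×58 + 959×13 + 611×9 + 24×52 + 2×163 = 264 + 174 + 12467 + 5499 + 1248 + 326 = 19978
ΣP(Jan 2008)·Q(Feb 2008) = 5×44 + 2×58 + 721×13 + 475×9 + 29×52 + 2×163 = 220 + 116 + 9373 + 4275 + 1508 + 326 = 15818
Index = 19978 / 15818 × 100 = 126.2992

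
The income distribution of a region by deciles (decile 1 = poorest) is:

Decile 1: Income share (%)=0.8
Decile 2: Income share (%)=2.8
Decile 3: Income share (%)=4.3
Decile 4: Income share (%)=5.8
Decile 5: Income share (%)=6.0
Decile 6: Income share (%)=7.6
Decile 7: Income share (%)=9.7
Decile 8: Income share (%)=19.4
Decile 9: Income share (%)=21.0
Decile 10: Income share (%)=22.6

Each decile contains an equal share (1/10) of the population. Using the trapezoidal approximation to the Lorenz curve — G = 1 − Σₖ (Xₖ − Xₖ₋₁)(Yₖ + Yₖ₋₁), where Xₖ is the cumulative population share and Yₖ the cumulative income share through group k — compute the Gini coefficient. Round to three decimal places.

0.412

Cumulative income shares Yₖ: 0.0080, 0.0360, 0.0790, 0.1370, 0.1970, 0.2730, 0.3700, 0.5640, 0.7740, 1.0000
Σ (Xₖ−Xₖ₋₁)(Yₖ+Yₖ₋₁) = (1/10)(0.0080+0.0000) + (1/10)(0.0360+0.0080) + (1/10)(0.0790+0.0360) + (1/10)(0.1370+0.0790) + (1/10)(0.1970+0.1370) + (1/10)(0.2730+0.1970) + (1/10)(0.3700+0.2730) + (1/10)(0.5640+0.3700) + (1/10)(0.7740+0.5640) + (1/10)(1.0000+0.7740)
  = 0.0008 + 0.0044 + 0.0115 + 0.0216 + 0.0334 + 0.0470 + 0.0643 + 0.0934 + 0.1338 + 0.1774 = 0.5876
G = 1 − 0.5876 = 0.4124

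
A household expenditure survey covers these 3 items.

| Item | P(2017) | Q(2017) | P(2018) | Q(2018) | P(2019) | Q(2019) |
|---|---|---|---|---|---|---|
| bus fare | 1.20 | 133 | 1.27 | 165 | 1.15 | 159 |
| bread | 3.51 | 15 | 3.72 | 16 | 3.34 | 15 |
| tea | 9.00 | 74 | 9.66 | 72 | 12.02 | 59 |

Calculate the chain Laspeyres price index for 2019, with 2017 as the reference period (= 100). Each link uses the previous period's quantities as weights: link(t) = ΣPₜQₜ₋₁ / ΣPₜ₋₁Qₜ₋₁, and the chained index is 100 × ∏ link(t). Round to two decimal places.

Link 2017→2018:
ΣP(2018)Q(2017) = 1.27×133 + 3.72×15 + 9.66×74 = 168.91 + 55.8 + 714.84 = 939.55
ΣP(2017)Q(2017) = 1.20×133 + 3.51×15 + 9.00×74 = 159.6 + 52.65 + 666 = 878.25
link = 939.55/878.25 = 1.069798
Link 2018→2019:
ΣP(2019)Q(2018) = 1.15×165 + 3.34×16 + 12.02×72 = 189.75 + 53.44 + 865.44 = 1108.63
ΣP(2018)Q(2018) = 1.27×165 + 3.72×16 + 9.66×72 = 209.55 + 59.52 + 695.52 = 964.59
link = 1108.63/964.59 = 1.149328
Chained index = 100 × 1.069798 × 1.149328 = 122.9548

122.95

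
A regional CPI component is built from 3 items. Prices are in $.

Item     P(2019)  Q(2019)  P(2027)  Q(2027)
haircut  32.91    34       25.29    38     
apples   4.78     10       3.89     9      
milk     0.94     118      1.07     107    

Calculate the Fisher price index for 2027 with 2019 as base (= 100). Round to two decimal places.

79.94

Laspeyres component (base-period weights):
ΣP(2027)Q(2019) = 25.29×34 + 3.89×10 + 1.07×118 = 859.86 + 38.9 + 126.26 = 1025.02
ΣP(2019)Q(2019) = 32.91×34 + 4.78×10 + 0.94×118 = 1118.94 + 47.8 + 110.92 = 1277.66
L = 1025.02 / 1277.66 × 100 = 80.2264
Paasche component (current-period weights):
ΣP(2027)Q(2027) = 25.29×38 + 3.89×9 + 1.07×107 = 961.02 + 35.01 + 114.49 = 1110.52
ΣP(2019)Q(2027) = 32.91×38 + 4.78×9 + 0.94×107 = 1250.58 + 43.02 + 100.58 = 1394.18
P = 1110.52 / 1394.18 × 100 = 79.6540
Fisher = √(L × P) = √(80.2264 × 79.6540) = 79.9397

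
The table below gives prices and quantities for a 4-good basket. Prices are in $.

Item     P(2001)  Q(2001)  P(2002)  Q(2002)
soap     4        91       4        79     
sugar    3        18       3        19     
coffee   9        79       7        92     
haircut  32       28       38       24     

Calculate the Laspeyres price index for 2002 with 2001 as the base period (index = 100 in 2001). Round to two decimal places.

Laspeyres price index uses base-period quantities as weights.
ΣP(2002)·Q(2001) = 4×91 + 3×18 + 7×79 + 38×28 = 364 + 54 + 553 + 1064 = 2035
ΣP(2001)·Q(2001) = 4×91 + 3×18 + 9×79 + 32×28 = 364 + 54 + 711 + 896 = 2025
Index = 2035 / 2025 × 100 = 100.4938

100.49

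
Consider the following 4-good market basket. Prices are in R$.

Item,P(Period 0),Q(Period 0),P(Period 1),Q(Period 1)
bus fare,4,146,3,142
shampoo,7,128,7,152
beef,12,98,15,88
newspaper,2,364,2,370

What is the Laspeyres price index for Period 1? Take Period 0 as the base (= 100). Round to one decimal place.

104.4

Laspeyres price index uses base-period quantities as weights.
ΣP(Period 1)·Q(Period 0) = 3×146 + 7×128 + 15×98 + 2×364 = 438 + 896 + 1470 + 728 = 3532
ΣP(Period 0)·Q(Period 0) = 4×146 + 7×128 + 12×98 + 2×364 = 584 + 896 + 1176 + 728 = 3384
Index = 3532 / 3384 × 100 = 104.3735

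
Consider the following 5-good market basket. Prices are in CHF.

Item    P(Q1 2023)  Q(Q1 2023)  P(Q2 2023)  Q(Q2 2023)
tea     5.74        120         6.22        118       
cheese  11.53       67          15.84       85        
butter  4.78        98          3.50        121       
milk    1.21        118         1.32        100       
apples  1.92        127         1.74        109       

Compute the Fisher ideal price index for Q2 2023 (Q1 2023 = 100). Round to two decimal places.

109.61

Laspeyres component (base-period weights):
ΣP(Q2 2023)Q(Q1 2023) = 6.22×120 + 15.84×67 + 3.50×98 + 1.32×118 + 1.74×127 = 746.4 + 1061.28 + 343 + 155.76 + 220.98 = 2527.42
ΣP(Q1 2023)Q(Q1 2023) = 5.74×120 + 11.53×67 + 4.78×98 + 1.21×118 + 1.92×127 = 688.8 + 772.51 + 468.44 + 142.78 + 243.84 = 2316.37
L = 2527.42 / 2316.37 × 100 = 109.1112
Paasche component (current-period weights):
ΣP(Q2 2023)Q(Q2 2023) = 6.22×118 + 15.84×85 + 3.50×121 + 1.32×100 + 1.74×109 = 733.96 + 1346.4 + 423.5 + 132 + 189.66 = 2825.52
ΣP(Q1 2023)Q(Q2 2023) = 5.74×118 + 11.53×85 + 4.78×121 + 1.21×100 + 1.92×109 = 677.32 + 980.05 + 578.38 + 121 + 209.28 = 2566.03
P = 2825.52 / 2566.03 × 100 = 110.1125
Fisher = √(L × P) = √(109.1112 × 110.1125) = 109.6107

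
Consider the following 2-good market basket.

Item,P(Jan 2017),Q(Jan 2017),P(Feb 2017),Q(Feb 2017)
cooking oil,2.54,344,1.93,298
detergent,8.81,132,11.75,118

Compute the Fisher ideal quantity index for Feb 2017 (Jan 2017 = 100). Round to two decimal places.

Laspeyres component (base-period weights):
ΣP(Jan 2017)Q(Feb 2017) = 2.54×298 + 8.81×118 = 756.92 + 1039.58 = 1796.5
ΣP(Jan 2017)Q(Jan 2017) = 2.54×344 + 8.81×132 = 873.76 + 1162.92 = 2036.68
L = 1796.5 / 2036.68 × 100 = 88.2073
Paasche component (current-period weights):
ΣP(Feb 2017)Q(Feb 2017) = 1.93×298 + 11.75×118 = 575.14 + 1386.5 = 1961.64
ΣP(Feb 2017)Q(Jan 2017) = 1.93×344 + 11.75×132 = 663.92 + 1551 = 2214.92
P = 1961.64 / 2214.92 × 100 = 88.5648
Fisher = √(L × P) = √(88.2073 × 88.5648) = 88.3859

88.39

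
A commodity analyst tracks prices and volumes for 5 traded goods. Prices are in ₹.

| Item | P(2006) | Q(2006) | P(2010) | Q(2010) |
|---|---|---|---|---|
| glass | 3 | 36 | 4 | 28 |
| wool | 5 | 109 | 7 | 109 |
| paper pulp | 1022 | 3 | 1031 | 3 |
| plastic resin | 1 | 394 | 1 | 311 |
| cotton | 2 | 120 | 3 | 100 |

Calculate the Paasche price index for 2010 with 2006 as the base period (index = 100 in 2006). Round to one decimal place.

Paasche price index uses current-period quantities as weights.
ΣP(2010)·Q(2010) = 4×28 + 7×109 + 1031×3 + 1×311 + 3×100 = 112 + 763 + 3093 + 311 + 300 = 4579
ΣP(2006)·Q(2010) = 3×28 + 5×109 + 1022×3 + 1×311 + 2×100 = 84 + 545 + 3066 + 311 + 200 = 4206
Index = 4579 / 4206 × 100 = 108.8683

108.9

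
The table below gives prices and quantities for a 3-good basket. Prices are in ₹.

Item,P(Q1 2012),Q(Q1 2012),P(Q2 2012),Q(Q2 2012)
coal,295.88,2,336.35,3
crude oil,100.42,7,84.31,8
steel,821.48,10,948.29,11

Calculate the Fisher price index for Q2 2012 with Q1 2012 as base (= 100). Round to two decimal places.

Laspeyres component (base-period weights):
ΣP(Q2 2012)Q(Q1 2012) = 336.35×2 + 84.31×7 + 948.29×10 = 672.7 + 590.17 + 9482.9 = 10745.77
ΣP(Q1 2012)Q(Q1 2012) = 295.88×2 + 100.42×7 + 821.48×10 = 591.76 + 702.94 + 8214.8 = 9509.5
L = 10745.77 / 9509.5 × 100 = 113.0004
Paasche component (current-period weights):
ΣP(Q2 2012)Q(Q2 2012) = 336.35×3 + 84.31×8 + 948.29×11 = 1009.05 + 674.48 + 10431.19 = 12114.72
ΣP(Q1 2012)Q(Q2 2012) = 295.88×3 + 100.42×8 + 821.48×11 = 887.64 + 803.36 + 9036.28 = 10727.28
P = 12114.72 / 10727.28 × 100 = 112.9338
Fisher = √(L × P) = √(113.0004 × 112.9338) = 112.9671

112.97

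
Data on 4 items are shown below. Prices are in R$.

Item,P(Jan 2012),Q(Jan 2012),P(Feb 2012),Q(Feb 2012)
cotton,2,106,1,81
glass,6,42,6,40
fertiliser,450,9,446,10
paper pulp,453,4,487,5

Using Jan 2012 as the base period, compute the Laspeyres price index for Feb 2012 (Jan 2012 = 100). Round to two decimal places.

Laspeyres price index uses base-period quantities as weights.
ΣP(Feb 2012)·Q(Jan 2012) = 1×106 + 6×42 + 446×9 + 487×4 = 106 + 252 + 4014 + 1948 = 6320
ΣP(Jan 2012)·Q(Jan 2012) = 2×106 + 6×42 + 450×9 + 453×4 = 212 + 252 + 4050 + 1812 = 6326
Index = 6320 / 6326 × 100 = 99.9052

99.91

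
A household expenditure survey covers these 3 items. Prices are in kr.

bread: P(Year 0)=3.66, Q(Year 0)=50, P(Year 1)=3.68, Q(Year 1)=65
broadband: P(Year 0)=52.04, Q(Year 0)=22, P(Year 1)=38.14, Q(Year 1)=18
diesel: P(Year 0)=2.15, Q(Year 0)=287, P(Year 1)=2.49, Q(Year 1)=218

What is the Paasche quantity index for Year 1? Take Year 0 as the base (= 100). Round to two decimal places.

84.51

Paasche quantity index uses current-period prices as weights.
ΣP(Year 1)·Q(Year 1) = 3.68×65 + 38.14×18 + 2.49×218 = 239.2 + 686.52 + 542.82 = 1468.54
ΣP(Year 1)·Q(Year 0) = 3.68×50 + 38.14×22 + 2.49×287 = 184 + 839.08 + 714.63 = 1737.71
Index = 1468.54 / 1737.71 × 100 = 84.5101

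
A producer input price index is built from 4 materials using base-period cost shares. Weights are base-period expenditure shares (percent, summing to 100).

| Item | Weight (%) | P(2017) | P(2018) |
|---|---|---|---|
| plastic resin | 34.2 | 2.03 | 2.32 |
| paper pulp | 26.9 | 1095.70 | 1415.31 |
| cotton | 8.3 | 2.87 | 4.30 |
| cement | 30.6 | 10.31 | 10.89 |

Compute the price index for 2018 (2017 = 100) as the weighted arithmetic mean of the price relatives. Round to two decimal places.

118.59

plastic resin: 34.2 × (2.32/2.03) = 34.2 × 1.142857 = 39.0857
paper pulp: 26.9 × (1415.31/1095.70) = 26.9 × 1.291695 = 34.7466
cotton: 8.3 × (4.30/2.87) = 8.3 × 1.498258 = 12.4355
cement: 30.6 × (10.89/10.31) = 30.6 × 1.056256 = 32.3214
Index = Σ wᵢ·(p₁ᵢ/p₀ᵢ) = 39.0857 + 34.7466 + 12.4355 + 32.3214 = 118.5893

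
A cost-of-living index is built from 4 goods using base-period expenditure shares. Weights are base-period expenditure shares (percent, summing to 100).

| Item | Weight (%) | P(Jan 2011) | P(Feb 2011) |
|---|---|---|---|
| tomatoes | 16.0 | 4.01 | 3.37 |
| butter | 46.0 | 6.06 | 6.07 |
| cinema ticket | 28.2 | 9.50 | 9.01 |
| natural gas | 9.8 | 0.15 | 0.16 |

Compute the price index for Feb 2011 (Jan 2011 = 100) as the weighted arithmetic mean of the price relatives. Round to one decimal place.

tomatoes: 16.0 × (3.37/4.01) = 16.0 × 0.840399 = 13.4464
butter: 46.0 × (6.07/6.06) = 46.0 × 1.001650 = 46.0759
cinema ticket: 28.2 × (9.01/9.50) = 28.2 × 0.948421 = 26.7455
natural gas: 9.8 × (0.16/0.15) = 9.8 × 1.066667 = 10.4533
Index = Σ wᵢ·(p₁ᵢ/p₀ᵢ) = 13.4464 + 46.0759 + 26.7455 + 10.4533 = 96.7211

96.7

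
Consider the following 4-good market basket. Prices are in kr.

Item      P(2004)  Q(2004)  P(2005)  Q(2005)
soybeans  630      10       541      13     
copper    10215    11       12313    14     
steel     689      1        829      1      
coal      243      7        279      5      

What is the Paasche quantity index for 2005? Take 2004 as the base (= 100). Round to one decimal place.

126.5

Paasche quantity index uses current-period prices as weights.
ΣP(2005)·Q(2005) = 541×13 + 12313×14 + 829×1 + 279×5 = 7033 + 172382 + 829 + 1395 = 181639
ΣP(2005)·Q(2004) = 541×10 + 12313×11 + 829×1 + 279×7 = 5410 + 135443 + 829 + 1953 = 143635
Index = 181639 / 143635 × 100 = 126.4587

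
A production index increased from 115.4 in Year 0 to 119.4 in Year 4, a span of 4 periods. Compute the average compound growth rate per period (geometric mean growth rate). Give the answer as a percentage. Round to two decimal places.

0.86%

Growth factor = (119.4/115.4)^(1/4) = (1.034662)^(1/4) = 1.008555
Growth rate = 1.008555 − 1 = 0.008555 = 0.8555%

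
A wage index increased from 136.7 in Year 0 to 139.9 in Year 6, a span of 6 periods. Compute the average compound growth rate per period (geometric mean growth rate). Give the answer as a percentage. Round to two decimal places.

0.39%

Growth factor = (139.9/136.7)^(1/6) = (1.023409)^(1/6) = 1.003864
Growth rate = 1.003864 − 1 = 0.003864 = 0.3864%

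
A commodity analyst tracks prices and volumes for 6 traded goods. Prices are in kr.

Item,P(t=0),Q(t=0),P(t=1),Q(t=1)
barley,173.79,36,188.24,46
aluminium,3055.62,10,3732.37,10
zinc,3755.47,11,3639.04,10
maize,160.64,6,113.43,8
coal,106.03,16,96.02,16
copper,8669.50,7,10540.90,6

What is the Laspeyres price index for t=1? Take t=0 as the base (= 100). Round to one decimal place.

113.2

Laspeyres price index uses base-period quantities as weights.
ΣP(t=1)·Q(t=0) = 188.24×36 + 3732.37×10 + 3639.04×11 + 113.43×6 + 96.02×16 + 10540.90×7 = 6776.64 + 37323.7 + 40029.44 + 680.58 + 1536.32 + 73786.3 = 160132.98
ΣP(t=0)·Q(t=0) = 173.79×36 + 3055.62×10 + 3755.47×11 + 160.64×6 + 106.03×16 + 8669.50×7 = 6256.44 + 30556.2 + 41310.17 + 963.84 + 1696.48 + 60686.5 = 141469.63
Index = 160132.98 / 141469.63 × 100 = 113.1925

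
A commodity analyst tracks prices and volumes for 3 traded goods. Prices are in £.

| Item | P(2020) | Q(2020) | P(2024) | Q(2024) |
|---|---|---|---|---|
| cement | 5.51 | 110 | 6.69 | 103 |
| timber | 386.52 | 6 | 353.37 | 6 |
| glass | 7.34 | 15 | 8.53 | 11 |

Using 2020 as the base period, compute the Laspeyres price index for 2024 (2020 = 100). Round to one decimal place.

98.3

Laspeyres price index uses base-period quantities as weights.
ΣP(2024)·Q(2020) = 6.69×110 + 353.37×6 + 8.53×15 = 735.9 + 2120.22 + 127.95 = 2984.07
ΣP(2020)·Q(2020) = 5.51×110 + 386.52×6 + 7.34×15 = 606.1 + 2319.12 + 110.1 = 3035.32
Index = 2984.07 / 3035.32 × 100 = 98.3115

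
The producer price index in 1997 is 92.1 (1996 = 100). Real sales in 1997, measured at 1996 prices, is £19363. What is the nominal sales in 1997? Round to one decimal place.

Nominal = Real × (Index/100) = 19363 × (92.1/100)
        = 19363 × 0.921 = 17833.3230

17833.3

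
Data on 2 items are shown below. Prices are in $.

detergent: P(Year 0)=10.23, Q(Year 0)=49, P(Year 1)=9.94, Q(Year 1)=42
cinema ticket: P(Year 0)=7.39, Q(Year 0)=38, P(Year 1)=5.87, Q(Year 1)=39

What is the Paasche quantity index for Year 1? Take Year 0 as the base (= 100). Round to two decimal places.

91.03

Paasche quantity index uses current-period prices as weights.
ΣP(Year 1)·Q(Year 1) = 9.94×42 + 5.87×39 = 417.48 + 228.93 = 646.41
ΣP(Year 1)·Q(Year 0) = 9.94×49 + 5.87×38 = 487.06 + 223.06 = 710.12
Index = 646.41 / 710.12 × 100 = 91.0283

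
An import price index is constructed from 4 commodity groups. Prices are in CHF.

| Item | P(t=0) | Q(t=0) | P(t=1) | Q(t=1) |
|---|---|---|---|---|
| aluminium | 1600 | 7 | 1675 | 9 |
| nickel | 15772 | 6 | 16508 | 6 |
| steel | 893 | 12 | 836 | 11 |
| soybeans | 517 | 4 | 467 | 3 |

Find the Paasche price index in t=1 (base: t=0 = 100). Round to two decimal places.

103.58

Paasche price index uses current-period quantities as weights.
ΣP(t=1)·Q(t=1) = 1675×9 + 16508×6 + 836×11 + 467×3 = 15075 + 99048 + 9196 + 1401 = 124720
ΣP(t=0)·Q(t=1) = 1600×9 + 15772×6 + 893×11 + 517×3 = 14400 + 94632 + 9823 + 1551 = 120406
Index = 124720 / 120406 × 100 = 103.5829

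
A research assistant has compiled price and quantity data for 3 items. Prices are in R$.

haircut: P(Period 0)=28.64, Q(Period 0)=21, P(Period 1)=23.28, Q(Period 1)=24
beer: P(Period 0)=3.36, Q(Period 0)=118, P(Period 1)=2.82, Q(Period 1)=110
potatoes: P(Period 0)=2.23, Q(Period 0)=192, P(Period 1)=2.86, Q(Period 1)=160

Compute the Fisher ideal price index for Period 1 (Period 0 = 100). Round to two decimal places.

Laspeyres component (base-period weights):
ΣP(Period 1)Q(Period 0) = 23.28×21 + 2.82×118 + 2.86×192 = 488.88 + 332.76 + 549.12 = 1370.76
ΣP(Period 0)Q(Period 0) = 28.64×21 + 3.36×118 + 2.23×192 = 601.44 + 396.48 + 428.16 = 1426.08
L = 1370.76 / 1426.08 × 100 = 96.1208
Paasche component (current-period weights):
ΣP(Period 1)Q(Period 1) = 23.28×24 + 2.82×110 + 2.86×160 = 558.72 + 310.2 + 457.6 = 1326.52
ΣP(Period 0)Q(Period 1) = 28.64×24 + 3.36×110 + 2.23×160 = 687.36 + 369.6 + 356.8 = 1413.76
P = 1326.52 / 1413.76 × 100 = 93.8292
Fisher = √(L × P) = √(96.1208 × 93.8292) = 94.9681

94.97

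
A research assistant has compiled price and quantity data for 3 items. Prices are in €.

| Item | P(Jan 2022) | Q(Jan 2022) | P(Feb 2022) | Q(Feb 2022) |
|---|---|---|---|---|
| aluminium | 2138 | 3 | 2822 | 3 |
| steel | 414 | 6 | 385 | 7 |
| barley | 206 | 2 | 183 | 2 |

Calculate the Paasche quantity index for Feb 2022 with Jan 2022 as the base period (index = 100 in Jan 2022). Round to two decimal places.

103.46

Paasche quantity index uses current-period prices as weights.
ΣP(Feb 2022)·Q(Feb 2022) = 2822×3 + 385×7 + 183×2 = 8466 + 2695 + 366 = 11527
ΣP(Feb 2022)·Q(Jan 2022) = 2822×3 + 385×6 + 183×2 = 8466 + 2310 + 366 = 11142
Index = 11527 / 11142 × 100 = 103.4554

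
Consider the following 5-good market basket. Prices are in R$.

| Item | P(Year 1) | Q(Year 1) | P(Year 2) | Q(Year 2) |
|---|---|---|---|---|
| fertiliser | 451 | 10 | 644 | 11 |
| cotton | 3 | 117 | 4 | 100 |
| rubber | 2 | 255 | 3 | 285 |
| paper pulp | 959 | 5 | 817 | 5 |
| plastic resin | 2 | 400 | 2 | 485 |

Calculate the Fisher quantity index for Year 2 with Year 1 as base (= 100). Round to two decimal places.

106.20

Laspeyres component (base-period weights):
ΣP(Year 1)Q(Year 2) = 451×11 + 3×100 + 2×285 + 959×5 + 2×485 = 4961 + 300 + 570 + 4795 + 970 = 11596
ΣP(Year 1)Q(Year 1) = 451×10 + 3×117 + 2×255 + 959×5 + 2×400 = 4510 + 351 + 510 + 4795 + 800 = 10966
L = 11596 / 10966 × 100 = 105.7450
Paasche component (current-period weights):
ΣP(Year 2)Q(Year 2) = 644×11 + 4×100 + 3×285 + 817×5 + 2×485 = 7084 + 400 + 855 + 4085 + 970 = 13394
ΣP(Year 2)Q(Year 1) = 644×10 + 4×117 + 3×255 + 817×5 + 2×400 = 6440 + 468 + 765 + 4085 + 800 = 12558
P = 13394 / 12558 × 100 = 106.6571
Fisher = √(L × P) = √(105.7450 × 106.6571) = 106.2001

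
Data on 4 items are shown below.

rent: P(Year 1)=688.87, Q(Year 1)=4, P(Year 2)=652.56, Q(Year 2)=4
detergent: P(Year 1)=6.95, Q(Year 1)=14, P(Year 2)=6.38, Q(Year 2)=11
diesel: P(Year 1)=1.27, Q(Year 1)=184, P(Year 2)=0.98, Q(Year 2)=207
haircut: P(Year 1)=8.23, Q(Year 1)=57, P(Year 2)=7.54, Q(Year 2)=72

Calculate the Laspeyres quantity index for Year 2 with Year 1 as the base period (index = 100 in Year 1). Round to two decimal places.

Laspeyres quantity index uses base-period prices as weights.
ΣP(Year 1)·Q(Year 2) = 688.87×4 + 6.95×11 + 1.27×207 + 8.23×72 = 2755.48 + 76.45 + 262.89 + 592.56 = 3687.38
ΣP(Year 1)·Q(Year 1) = 688.87×4 + 6.95×14 + 1.27×184 + 8.23×57 = 2755.48 + 97.3 + 233.68 + 469.11 = 3555.57
Index = 3687.38 / 3555.57 × 100 = 103.7071

103.71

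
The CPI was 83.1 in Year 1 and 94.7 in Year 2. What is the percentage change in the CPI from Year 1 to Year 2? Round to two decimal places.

Change = (94.7 − 83.1) / 83.1 × 100
       = 11.6 / 83.1 × 100 = 13.9591%

13.96%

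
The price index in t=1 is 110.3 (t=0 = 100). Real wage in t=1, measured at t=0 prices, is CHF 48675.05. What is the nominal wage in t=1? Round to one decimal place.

Nominal = Real × (Index/100) = 48675.05 × (110.3/100)
        = 48675.05 × 1.103 = 53688.5802

53688.6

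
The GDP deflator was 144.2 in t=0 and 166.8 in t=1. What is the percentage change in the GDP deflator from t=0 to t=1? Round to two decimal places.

Change = (166.8 − 144.2) / 144.2 × 100
       = 22.6 / 144.2 × 100 = 15.6727%

15.67%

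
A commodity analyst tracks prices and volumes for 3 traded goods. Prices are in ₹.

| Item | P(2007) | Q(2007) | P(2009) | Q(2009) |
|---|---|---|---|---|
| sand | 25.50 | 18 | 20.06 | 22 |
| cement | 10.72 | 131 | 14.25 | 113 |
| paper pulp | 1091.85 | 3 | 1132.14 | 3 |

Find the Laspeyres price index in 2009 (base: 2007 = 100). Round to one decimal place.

Laspeyres price index uses base-period quantities as weights.
ΣP(2009)·Q(2007) = 20.06×18 + 14.25×131 + 1132.14×3 = 361.08 + 1866.75 + 3396.42 = 5624.25
ΣP(2007)·Q(2007) = 25.50×18 + 10.72×131 + 1091.85×3 = 459 + 1404.32 + 3275.55 = 5138.87
Index = 5624.25 / 5138.87 × 100 = 109.4453

109.4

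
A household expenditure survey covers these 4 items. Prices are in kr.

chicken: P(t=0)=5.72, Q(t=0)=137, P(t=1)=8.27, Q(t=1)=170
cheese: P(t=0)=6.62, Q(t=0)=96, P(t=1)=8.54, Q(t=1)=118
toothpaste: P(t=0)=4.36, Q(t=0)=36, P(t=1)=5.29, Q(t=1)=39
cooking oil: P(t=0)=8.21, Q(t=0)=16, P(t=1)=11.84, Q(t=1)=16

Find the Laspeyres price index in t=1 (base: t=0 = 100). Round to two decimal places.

Laspeyres price index uses base-period quantities as weights.
ΣP(t=1)·Q(t=0) = 8.27×137 + 8.54×96 + 5.29×36 + 11.84×16 = 1132.99 + 819.84 + 190.44 + 189.44 = 2332.71
ΣP(t=0)·Q(t=0) = 5.72×137 + 6.62×96 + 4.36×36 + 8.21×16 = 783.64 + 635.52 + 156.96 + 131.36 = 1707.48
Index = 2332.71 / 1707.48 × 100 = 136.6171

136.62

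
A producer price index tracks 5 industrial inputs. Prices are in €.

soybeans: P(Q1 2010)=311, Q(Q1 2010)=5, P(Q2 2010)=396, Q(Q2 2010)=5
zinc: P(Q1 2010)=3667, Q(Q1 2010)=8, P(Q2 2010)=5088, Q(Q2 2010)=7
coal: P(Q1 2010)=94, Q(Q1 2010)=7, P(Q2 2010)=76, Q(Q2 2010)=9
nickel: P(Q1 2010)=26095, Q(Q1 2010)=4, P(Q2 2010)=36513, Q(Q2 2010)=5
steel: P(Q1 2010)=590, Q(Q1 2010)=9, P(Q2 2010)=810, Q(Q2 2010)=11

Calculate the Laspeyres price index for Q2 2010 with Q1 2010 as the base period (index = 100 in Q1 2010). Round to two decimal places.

Laspeyres price index uses base-period quantities as weights.
ΣP(Q2 2010)·Q(Q1 2010) = 396×5 + 5088×8 + 76×7 + 36513×4 + 810×9 = 1980 + 40704 + 532 + 146052 + 7290 = 196558
ΣP(Q1 2010)·Q(Q1 2010) = 311×5 + 3667×8 + 94×7 + 26095×4 + 590×9 = 1555 + 29336 + 658 + 104380 + 5310 = 141239
Index = 196558 / 141239 × 100 = 139.1669

139.17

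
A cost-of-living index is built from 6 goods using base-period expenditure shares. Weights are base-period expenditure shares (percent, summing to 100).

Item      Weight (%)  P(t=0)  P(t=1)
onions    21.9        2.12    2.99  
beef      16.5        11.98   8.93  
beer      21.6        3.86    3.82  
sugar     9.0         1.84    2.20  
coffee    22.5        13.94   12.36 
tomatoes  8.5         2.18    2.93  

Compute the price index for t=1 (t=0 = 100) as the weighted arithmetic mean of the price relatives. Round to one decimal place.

106.7

onions: 21.9 × (2.99/2.12) = 21.9 × 1.410377 = 30.8873
beef: 16.5 × (8.93/11.98) = 16.5 × 0.745409 = 12.2992
beer: 21.6 × (3.82/3.86) = 21.6 × 0.989637 = 21.3762
sugar: 9.0 × (2.20/1.84) = 9.0 × 1.195652 = 10.7609
coffee: 22.5 × (12.36/13.94) = 22.5 × 0.886657 = 19.9498
tomatoes: 8.5 × (2.93/2.18) = 8.5 × 1.344037 = 11.4243
Index = Σ wᵢ·(p₁ᵢ/p₀ᵢ) = 30.8873 + 12.2992 + 21.3762 + 10.7609 + 19.9498 + 11.4243 = 106.6976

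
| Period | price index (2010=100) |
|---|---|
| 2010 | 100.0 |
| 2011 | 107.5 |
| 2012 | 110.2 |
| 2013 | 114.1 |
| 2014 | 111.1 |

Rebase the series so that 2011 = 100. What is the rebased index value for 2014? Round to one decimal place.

Rebased(2014) = 111.1 / 107.5 × 100 = 103.3488

103.3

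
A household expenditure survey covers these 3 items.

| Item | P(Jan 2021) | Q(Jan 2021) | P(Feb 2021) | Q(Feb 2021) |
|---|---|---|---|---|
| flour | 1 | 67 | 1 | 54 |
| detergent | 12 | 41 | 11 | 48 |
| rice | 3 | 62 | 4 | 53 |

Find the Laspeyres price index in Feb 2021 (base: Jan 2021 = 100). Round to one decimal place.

Laspeyres price index uses base-period quantities as weights.
ΣP(Feb 2021)·Q(Jan 2021) = 1×67 + 11×41 + 4×62 = 67 + 451 + 248 = 766
ΣP(Jan 2021)·Q(Jan 2021) = 1×67 + 12×41 + 3×62 = 67 + 492 + 186 = 745
Index = 766 / 745 × 100 = 102.8188

102.8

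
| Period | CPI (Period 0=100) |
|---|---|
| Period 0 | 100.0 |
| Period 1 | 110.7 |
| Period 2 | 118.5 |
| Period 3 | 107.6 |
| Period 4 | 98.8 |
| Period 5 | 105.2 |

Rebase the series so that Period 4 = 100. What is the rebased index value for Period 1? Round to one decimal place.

112.0

Rebased(Period 1) = 110.7 / 98.8 × 100 = 112.0445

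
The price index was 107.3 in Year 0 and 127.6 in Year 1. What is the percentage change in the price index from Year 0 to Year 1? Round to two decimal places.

Change = (127.6 − 107.3) / 107.3 × 100
       = 20.3 / 107.3 × 100 = 18.9189%

18.92%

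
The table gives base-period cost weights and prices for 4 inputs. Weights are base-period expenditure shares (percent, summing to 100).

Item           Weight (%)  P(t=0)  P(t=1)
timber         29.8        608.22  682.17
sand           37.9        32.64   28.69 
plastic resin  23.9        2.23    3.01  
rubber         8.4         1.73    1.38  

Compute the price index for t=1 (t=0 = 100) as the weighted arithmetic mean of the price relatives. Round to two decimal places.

105.70

timber: 29.8 × (682.17/608.22) = 29.8 × 1.121584 = 33.4232
sand: 37.9 × (28.69/32.64) = 37.9 × 0.878983 = 33.3134
plastic resin: 23.9 × (3.01/2.23) = 23.9 × 1.349776 = 32.2596
rubber: 8.4 × (1.38/1.73) = 8.4 × 0.797688 = 6.7006
Index = Σ wᵢ·(p₁ᵢ/p₀ᵢ) = 33.4232 + 33.3134 + 32.2596 + 6.7006 = 105.6969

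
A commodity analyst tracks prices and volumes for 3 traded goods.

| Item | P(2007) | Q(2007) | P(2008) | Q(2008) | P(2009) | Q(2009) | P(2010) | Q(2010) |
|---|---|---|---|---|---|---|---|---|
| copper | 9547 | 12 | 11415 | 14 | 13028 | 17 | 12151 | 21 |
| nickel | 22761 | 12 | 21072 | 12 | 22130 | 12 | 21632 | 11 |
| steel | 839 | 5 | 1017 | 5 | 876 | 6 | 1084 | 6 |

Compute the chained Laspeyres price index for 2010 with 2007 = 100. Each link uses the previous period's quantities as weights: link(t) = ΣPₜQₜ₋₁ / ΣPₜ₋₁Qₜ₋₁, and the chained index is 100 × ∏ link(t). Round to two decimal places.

104.76

Link 2007→2008:
ΣP(2008)Q(2007) = 11415×12 + 21072×12 + 1017×5 = 136980 + 252864 + 5085 = 394929
ΣP(2007)Q(2007) = 9547×12 + 22761×12 + 839×5 = 114564 + 273132 + 4195 = 391891
link = 394929/391891 = 1.007752
Link 2008→2009:
ΣP(2009)Q(2008) = 13028×14 + 22130×12 + 876×5 = 182392 + 265560 + 4380 = 452332
ΣP(2008)Q(2008) = 11415×14 + 21072×12 + 1017×5 = 159810 + 252864 + 5085 = 417759
link = 452332/417759 = 1.082758
Link 2009→2010:
ΣP(2010)Q(2009) = 12151×17 + 21632×12 + 1084×6 = 206567 + 259584 + 6504 = 472655
ΣP(2009)Q(2009) = 13028×17 + 22130×12 + 876×6 = 221476 + 265560 + 5256 = 492292
link = 472655/492292 = 0.960111
Chained index = 100 × 1.007752 × 1.082758 × 0.960111 = 104.7627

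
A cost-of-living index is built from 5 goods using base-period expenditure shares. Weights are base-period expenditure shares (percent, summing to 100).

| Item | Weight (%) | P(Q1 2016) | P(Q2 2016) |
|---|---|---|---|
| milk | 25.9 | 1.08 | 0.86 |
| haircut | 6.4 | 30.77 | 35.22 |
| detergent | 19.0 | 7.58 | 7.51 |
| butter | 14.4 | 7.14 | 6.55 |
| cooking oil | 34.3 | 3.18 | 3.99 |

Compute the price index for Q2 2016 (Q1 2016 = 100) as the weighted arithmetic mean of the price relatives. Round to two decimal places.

milk: 25.9 × (0.86/1.08) = 25.9 × 0.796296 = 20.6241
haircut: 6.4 × (35.22/30.77) = 6.4 × 1.144621 = 7.3256
detergent: 19.0 × (7.51/7.58) = 19.0 × 0.990765 = 18.8245
butter: 14.4 × (6.55/7.14) = 14.4 × 0.917367 = 13.2101
cooking oil: 34.3 × (3.99/3.18) = 34.3 × 1.254717 = 43.0368
Index = Σ wᵢ·(p₁ᵢ/p₀ᵢ) = 20.6241 + 7.3256 + 18.8245 + 13.2101 + 43.0368 = 103.0211

103.02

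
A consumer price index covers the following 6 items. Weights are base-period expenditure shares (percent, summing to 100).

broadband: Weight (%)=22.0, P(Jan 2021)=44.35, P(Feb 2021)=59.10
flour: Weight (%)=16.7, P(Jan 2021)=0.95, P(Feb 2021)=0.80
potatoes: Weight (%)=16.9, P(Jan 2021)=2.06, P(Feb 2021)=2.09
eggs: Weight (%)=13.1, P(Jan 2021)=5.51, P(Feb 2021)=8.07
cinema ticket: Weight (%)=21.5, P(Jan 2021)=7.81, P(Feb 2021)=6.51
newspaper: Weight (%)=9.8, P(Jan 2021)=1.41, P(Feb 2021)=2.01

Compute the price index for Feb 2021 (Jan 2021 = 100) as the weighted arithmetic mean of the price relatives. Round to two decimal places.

broadband: 22.0 × (59.10/44.35) = 22.0 × 1.332582 = 29.3168
flour: 16.7 × (0.80/0.95) = 16.7 × 0.842105 = 14.0632
potatoes: 16.9 × (2.09/2.06) = 16.9 × 1.014563 = 17.1461
eggs: 13.1 × (8.07/5.51) = 13.1 × 1.464610 = 19.1864
cinema ticket: 21.5 × (6.51/7.81) = 21.5 × 0.833547 = 17.9213
newspaper: 9.8 × (2.01/1.41) = 9.8 × 1.425532 = 13.9702
Index = Σ wᵢ·(p₁ᵢ/p₀ᵢ) = 29.3168 + 14.0632 + 17.1461 + 19.1864 + 17.9213 + 13.9702 = 111.6039

111.60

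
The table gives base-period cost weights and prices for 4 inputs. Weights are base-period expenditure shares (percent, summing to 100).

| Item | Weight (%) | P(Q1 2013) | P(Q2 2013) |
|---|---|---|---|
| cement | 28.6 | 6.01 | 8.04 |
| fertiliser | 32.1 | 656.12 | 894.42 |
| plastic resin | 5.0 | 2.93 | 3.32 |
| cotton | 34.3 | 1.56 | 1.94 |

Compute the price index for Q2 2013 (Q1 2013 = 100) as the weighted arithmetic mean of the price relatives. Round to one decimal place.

cement: 28.6 × (8.04/6.01) = 28.6 × 1.337770 = 38.2602
fertiliser: 32.1 × (894.42/656.12) = 32.1 × 1.363196 = 43.7586
plastic resin: 5.0 × (3.32/2.93) = 5.0 × 1.133106 = 5.6655
cotton: 34.3 × (1.94/1.56) = 34.3 × 1.243590 = 42.6551
Index = Σ wᵢ·(p₁ᵢ/p₀ᵢ) = 38.2602 + 43.7586 + 5.6655 + 42.6551 = 130.3395

130.3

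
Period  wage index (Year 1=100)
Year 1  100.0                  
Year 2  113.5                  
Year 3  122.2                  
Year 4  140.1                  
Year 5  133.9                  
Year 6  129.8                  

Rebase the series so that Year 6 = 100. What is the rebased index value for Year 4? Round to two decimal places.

Rebased(Year 4) = 140.1 / 129.8 × 100 = 107.9353

107.94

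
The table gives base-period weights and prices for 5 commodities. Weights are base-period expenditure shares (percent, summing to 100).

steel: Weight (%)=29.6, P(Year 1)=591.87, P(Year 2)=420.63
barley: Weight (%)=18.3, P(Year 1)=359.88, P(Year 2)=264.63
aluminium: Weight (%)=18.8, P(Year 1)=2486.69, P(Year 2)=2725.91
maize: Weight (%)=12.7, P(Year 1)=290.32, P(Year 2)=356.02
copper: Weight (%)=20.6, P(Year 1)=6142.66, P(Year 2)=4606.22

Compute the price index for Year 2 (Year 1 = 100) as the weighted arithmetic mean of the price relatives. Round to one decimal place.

steel: 29.6 × (420.63/591.87) = 29.6 × 0.710680 = 21.0361
barley: 18.3 × (264.63/359.88) = 18.3 × 0.735328 = 13.4565
aluminium: 18.8 × (2725.91/2486.69) = 18.8 × 1.096200 = 20.6086
maize: 12.7 × (356.02/290.32) = 12.7 × 1.226302 = 15.5740
copper: 20.6 × (4606.22/6142.66) = 20.6 × 0.749874 = 15.4474
Index = Σ wᵢ·(p₁ᵢ/p₀ᵢ) = 21.0361 + 13.4565 + 20.6086 + 15.5740 + 15.4474 = 86.1226

86.1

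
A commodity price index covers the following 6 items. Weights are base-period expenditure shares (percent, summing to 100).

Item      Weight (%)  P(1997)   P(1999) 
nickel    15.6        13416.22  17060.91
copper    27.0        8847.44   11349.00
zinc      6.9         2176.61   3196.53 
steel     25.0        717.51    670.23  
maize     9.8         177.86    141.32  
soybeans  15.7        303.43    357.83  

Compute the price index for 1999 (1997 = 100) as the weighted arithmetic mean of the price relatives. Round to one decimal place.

nickel: 15.6 × (17060.91/13416.22) = 15.6 × 1.271663 = 19.8379
copper: 27.0 × (11349.00/8847.44) = 27.0 × 1.282744 = 34.6341
zinc: 6.9 × (3196.53/2176.61) = 6.9 × 1.468582 = 10.1332
steel: 25.0 × (670.23/717.51) = 25.0 × 0.934105 = 23.3526
maize: 9.8 × (141.32/177.86) = 9.8 × 0.794558 = 7.7867
soybeans: 15.7 × (357.83/303.43) = 15.7 × 1.179284 = 18.5148
Index = Σ wᵢ·(p₁ᵢ/p₀ᵢ) = 19.8379 + 34.6341 + 10.1332 + 23.3526 + 7.7867 + 18.5148 = 114.2593

114.3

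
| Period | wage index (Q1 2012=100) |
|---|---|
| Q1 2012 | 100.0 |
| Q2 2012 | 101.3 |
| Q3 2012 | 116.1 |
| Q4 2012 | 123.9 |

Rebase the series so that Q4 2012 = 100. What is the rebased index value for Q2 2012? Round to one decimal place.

Rebased(Q2 2012) = 101.3 / 123.9 × 100 = 81.7595

81.8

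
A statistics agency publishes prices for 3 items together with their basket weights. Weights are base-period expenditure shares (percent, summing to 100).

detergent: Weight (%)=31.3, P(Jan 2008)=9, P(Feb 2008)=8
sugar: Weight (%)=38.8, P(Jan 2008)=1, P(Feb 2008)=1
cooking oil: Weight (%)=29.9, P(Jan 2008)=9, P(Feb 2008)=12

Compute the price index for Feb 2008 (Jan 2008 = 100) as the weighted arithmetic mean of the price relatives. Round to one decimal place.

detergent: 31.3 × (8/9) = 31.3 × 0.888889 = 27.8222
sugar: 38.8 × (1/1) = 38.8 × 1.000000 = 38.8000
cooking oil: 29.9 × (12/9) = 29.9 × 1.333333 = 39.8667
Index = Σ wᵢ·(p₁ᵢ/p₀ᵢ) = 27.8222 + 38.8000 + 39.8667 = 106.4889

106.5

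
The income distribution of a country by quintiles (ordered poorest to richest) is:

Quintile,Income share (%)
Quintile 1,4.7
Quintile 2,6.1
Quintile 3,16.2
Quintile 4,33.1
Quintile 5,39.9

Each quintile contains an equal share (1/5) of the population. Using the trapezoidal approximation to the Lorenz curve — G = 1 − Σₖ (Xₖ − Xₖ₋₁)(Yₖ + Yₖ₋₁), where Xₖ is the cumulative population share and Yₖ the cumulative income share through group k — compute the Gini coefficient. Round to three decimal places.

Cumulative income shares Yₖ: 0.0470, 0.1080, 0.2700, 0.6010, 1.0000
Σ (Xₖ−Xₖ₋₁)(Yₖ+Yₖ₋₁) = (1/5)(0.0470+0.0000) + (1/5)(0.1080+0.0470) + (1/5)(0.2700+0.1080) + (1/5)(0.6010+0.2700) + (1/5)(1.0000+0.6010)
  = 0.0094 + 0.0310 + 0.0756 + 0.1742 + 0.3202 = 0.6104
G = 1 − 0.6104 = 0.3896

0.390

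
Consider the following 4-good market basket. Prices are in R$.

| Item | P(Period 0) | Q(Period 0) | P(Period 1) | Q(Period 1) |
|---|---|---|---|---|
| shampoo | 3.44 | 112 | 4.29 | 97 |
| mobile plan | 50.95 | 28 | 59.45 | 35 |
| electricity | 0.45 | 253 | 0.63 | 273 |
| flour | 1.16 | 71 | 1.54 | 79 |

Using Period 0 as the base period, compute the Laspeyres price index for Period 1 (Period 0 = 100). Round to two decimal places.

120.20

Laspeyres price index uses base-period quantities as weights.
ΣP(Period 1)·Q(Period 0) = 4.29×112 + 59.45×28 + 0.63×253 + 1.54×71 = 480.48 + 1664.6 + 159.39 + 109.34 = 2413.81
ΣP(Period 0)·Q(Period 0) = 3.44×112 + 50.95×28 + 0.45×253 + 1.16×71 = 385.28 + 1426.6 + 113.85 + 82.36 = 2008.09
Index = 2413.81 / 2008.09 × 100 = 120.2043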